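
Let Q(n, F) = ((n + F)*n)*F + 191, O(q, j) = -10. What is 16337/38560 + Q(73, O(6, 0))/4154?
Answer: -849072771/80089120 ≈ -10.602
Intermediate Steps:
Q(n, F) = 191 + F*n*(F + n) (Q(n, F) = ((F + n)*n)*F + 191 = (n*(F + n))*F + 191 = F*n*(F + n) + 191 = 191 + F*n*(F + n))
16337/38560 + Q(73, O(6, 0))/4154 = 16337/38560 + (191 - 10*73² + 73*(-10)²)/4154 = 16337*(1/38560) + (191 - 10*5329 + 73*100)*(1/4154) = 16337/38560 + (191 - 53290 + 7300)*(1/4154) = 16337/38560 - 45799*1/4154 = 16337/38560 - 45799/4154 = -849072771/80089120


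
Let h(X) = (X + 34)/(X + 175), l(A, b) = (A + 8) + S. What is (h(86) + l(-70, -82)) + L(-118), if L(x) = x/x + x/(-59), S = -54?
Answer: -9791/87 ≈ -112.54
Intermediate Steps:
l(A, b) = -46 + A (l(A, b) = (A + 8) - 54 = (8 + A) - 54 = -46 + A)
L(x) = 1 - x/59 (L(x) = 1 + x*(-1/59) = 1 - x/59)
h(X) = (34 + X)/(175 + X)
(h(86) + l(-70, -82)) + L(-118) = ((34 + 86)/(175 + 86) + (-46 - 70)) + (1 - 1/59*(-118)) = (120/261 - 116) + (1 + 2) = ((1/261)*120 - 116) + 3 = (40/87 - 116) + 3 = -10052/87 + 3 = -9791/87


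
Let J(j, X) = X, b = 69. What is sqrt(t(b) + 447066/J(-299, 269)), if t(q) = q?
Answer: sqrt(125253663)/269 ≈ 41.605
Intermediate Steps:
sqrt(t(b) + 447066/J(-299, 269)) = sqrt(69 + 447066/269) = sqrt(465627/269) = sqrt(125253663)/269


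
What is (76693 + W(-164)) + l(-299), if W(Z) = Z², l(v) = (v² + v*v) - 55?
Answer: 282336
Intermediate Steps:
l(v) = -55 + 2*v² (l(v) = (v² + v²) - 55 = 2*v² - 55 = -55 + 2*v²)
(76693 + W(-164)) + l(-299) = (76693 + (-164)²) + (-55 + 2*(-299)²) = (76693 + 26896) + (-55 + 2*89401) = 103589 + (-55 + 178802) = 103589 + 178747 = 282336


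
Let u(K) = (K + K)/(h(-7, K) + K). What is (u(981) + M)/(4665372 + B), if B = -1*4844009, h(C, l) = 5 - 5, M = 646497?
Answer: -646499/178637 ≈ -3.6191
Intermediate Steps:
h(C, l) = 0
u(K) = 2 (u(K) = (K + K)/(0 + K) = (2*K)/K = 2)
B = -4844009
(u(981) + M)/(4665372 + B) = (2 + 646497)/(4665372 - 4844009) = 646499/(-178637) = 646499*(-1/178637) = -646499/178637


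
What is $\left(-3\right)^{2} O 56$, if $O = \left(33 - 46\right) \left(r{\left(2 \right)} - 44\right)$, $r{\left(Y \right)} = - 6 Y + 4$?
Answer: $340704$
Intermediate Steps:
$r{\left(Y \right)} = 4 - 6 Y$
$O = 676$ ($O = \left(33 - 46\right) \left(\left(4 - 12\right) - 44\right) = - 13 \left(\left(4 - 12\right) - 44\right) = - 13 \left(-8 - 44\right) = \left(-13\right) \left(-52\right) = 676$)
$\left(-3\right)^{2} O 56 = \left(-3\right)^{2} \cdot 676 \cdot 56 = 9 \cdot 676 \cdot 56 = 6084 \cdot 56 = 340704$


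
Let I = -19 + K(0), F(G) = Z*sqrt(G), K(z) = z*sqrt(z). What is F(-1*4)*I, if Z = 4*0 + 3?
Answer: -114*I ≈ -114.0*I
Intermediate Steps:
K(z) = z**(3/2)
Z = 3 (Z = 0 + 3 = 3)
F(G) = 3*sqrt(G)
I = -19 (I = -19 + 0**(3/2) = -19 + 0 = -19)
F(-1*4)*I = (3*sqrt(-1*4))*(-19) = (3*sqrt(-4))*(-19) = (3*(2*I))*(-19) = (6*I)*(-19) = -114*I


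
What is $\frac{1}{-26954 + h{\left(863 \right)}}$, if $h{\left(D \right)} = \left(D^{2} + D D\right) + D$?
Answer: $\frac{1}{1463447} \approx 6.8332 \cdot 10^{-7}$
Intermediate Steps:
$h{\left(D \right)} = D + 2 D^{2}$ ($h{\left(D \right)} = \left(D^{2} + D^{2}\right) + D = 2 D^{2} + D = D + 2 D^{2}$)
$\frac{1}{-26954 + h{\left(863 \right)}} = \frac{1}{-26954 + 863 \left(1 + 2 \cdot 863\right)} = \frac{1}{-26954 + 863 \left(1 + 1726\right)} = \frac{1}{-26954 + 863 \cdot 1727} = \frac{1}{-26954 + 1490401} = \frac{1}{1463447}$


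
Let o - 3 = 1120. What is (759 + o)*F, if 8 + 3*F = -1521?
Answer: -2877578/3 ≈ -9.5919e+5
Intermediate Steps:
o = 1123 (o = 3 + 1120 = 1123)
F = -1529/3 (F = -8/3 + (1/3)*(-1521) = -8/3 - 507 = -1529/3 ≈ -509.67)
(759 + o)*F = (759 + 1123)*(-1529/3) = 1882*(-1529/3) = -2877578/3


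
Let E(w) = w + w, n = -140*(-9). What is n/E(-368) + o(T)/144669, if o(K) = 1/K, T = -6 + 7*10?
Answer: -364565857/212952768 ≈ -1.7120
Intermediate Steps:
n = 1260
E(w) = 2*w
T = 64 (T = -6 + 70 = 64)
n/E(-368) + o(T)/144669 = 1260/((2*(-368))) + 1/(64*144669) = 1260/(-736) + (1/64)*(1/144669) = 1260*(-1/736) + 1/9258816 = -315/184 + 1/9258816 = -364565857/212952768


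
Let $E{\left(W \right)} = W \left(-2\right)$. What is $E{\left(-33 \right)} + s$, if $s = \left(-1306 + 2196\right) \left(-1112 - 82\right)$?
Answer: $-1062594$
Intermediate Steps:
$E{\left(W \right)} = - 2 W$
$s = -1062660$ ($s = 890 \left(-1194\right) = -1062660$)
$E{\left(-33 \right)} + s = \left(-2\right) \left(-33\right) - 1062660 = 66 - 1062660 = -1062594$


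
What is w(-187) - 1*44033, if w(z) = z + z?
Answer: -44407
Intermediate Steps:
w(z) = 2*z
w(-187) - 1*44033 = 2*(-187) - 1*44033 = -374 - 44033 = -44407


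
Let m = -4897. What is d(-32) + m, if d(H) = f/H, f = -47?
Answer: -156657/32 ≈ -4895.5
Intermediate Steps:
d(H) = -47/H
d(-32) + m = -47/(-32) - 4897 = -47*(-1/32) - 4897 = 47/32 - 4897 = -156657/32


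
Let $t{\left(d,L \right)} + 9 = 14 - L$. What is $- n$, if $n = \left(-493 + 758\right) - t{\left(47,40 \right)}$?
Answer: $-300$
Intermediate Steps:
$t{\left(d,L \right)} = 5 - L$ ($t{\left(d,L \right)} = -9 - \left(-14 + L\right) = 5 - L$)
$n = 300$ ($n = \left(-493 + 758\right) - \left(5 - 40\right) = 265 - \left(5 - 40\right) = 265 - -35 = 265 + 35 = 300$)
$- n = \left(-1\right) 300 = -300$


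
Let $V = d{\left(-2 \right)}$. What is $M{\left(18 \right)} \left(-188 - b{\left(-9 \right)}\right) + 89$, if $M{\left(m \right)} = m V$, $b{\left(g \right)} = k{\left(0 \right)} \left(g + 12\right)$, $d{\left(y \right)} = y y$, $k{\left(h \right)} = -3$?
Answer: $-12799$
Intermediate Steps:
$d{\left(y \right)} = y^{2}$
$V = 4$ ($V = \left(-2\right)^{2} = 4$)
$b{\left(g \right)} = -36 - 3 g$ ($b{\left(g \right)} = - 3 \left(g + 12\right) = - 3 \left(12 + g\right) = -36 - 3 g$)
$M{\left(m \right)} = 4 m$ ($M{\left(m \right)} = m 4 = 4 m$)
$M{\left(18 \right)} \left(-188 - b{\left(-9 \right)}\right) + 89 = 4 \cdot 18 \left(-188 - \left(-36 - -27\right)\right) + 89 = 72 \left(-188 - \left(-36 + 27\right)\right) + 89 = 72 \left(-188 - -9\right) + 89 = 72 \left(-188 + 9\right) + 89 = 72 \left(-179\right) + 89 = -12888 + 89 = -12799$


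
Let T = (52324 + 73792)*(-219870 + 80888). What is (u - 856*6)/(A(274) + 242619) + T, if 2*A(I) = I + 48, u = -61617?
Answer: -4255412372822113/242780 ≈ -1.7528e+10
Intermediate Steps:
A(I) = 24 + I/2 (A(I) = (I + 48)/2 = (48 + I)/2 = 24 + I/2)
T = -17527853912 (T = 126116*(-138982) = -17527853912)
(u - 856*6)/(A(274) + 242619) + T = (-61617 - 856*6)/((24 + (½)*274) + 242619) - 17527853912 = (-61617 - 5136)/((24 + 137) + 242619) - 17527853912 = -66753/(161 + 242619) - 17527853912 = -66753/242780 - 17527853912 = -4255412372822113/242780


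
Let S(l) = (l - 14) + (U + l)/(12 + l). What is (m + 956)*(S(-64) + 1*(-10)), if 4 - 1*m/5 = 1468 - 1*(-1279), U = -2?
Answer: 28771545/26 ≈ 1.1066e+6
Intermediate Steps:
m = -13715 (m = 20 - 5*(1468 - 1*(-1279)) = 20 - 5*(1468 + 1279) = 20 - 5*2747 = 20 - 13735 = -13715)
S(l) = -14 + l + (-2 + l)/(12 + l) (S(l) = (l - 14) + (-2 + l)/(12 + l) = (-14 + l) + (-2 + l)/(12 + l) = -14 + l + (-2 + l)/(12 + l))
(m + 956)*(S(-64) + 1*(-10)) = (-13715 + 956)*((-170 + (-64)² - 1*(-64))/(12 - 64) + 1*(-10)) = -12759*((-170 + 4096 + 64)/(-52) - 10) = -12759*(-1/52*3990 - 10) = -12759*(-1995/26 - 10) = -12759*(-2255/26) = 28771545/26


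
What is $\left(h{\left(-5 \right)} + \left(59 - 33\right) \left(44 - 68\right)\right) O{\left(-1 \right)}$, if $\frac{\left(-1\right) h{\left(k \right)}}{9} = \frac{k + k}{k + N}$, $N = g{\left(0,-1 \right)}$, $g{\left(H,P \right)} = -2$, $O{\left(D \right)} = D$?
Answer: $\frac{4458}{7} \approx 636.86$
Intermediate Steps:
$N = -2$
$h{\left(k \right)} = - \frac{18 k}{-2 + k}$ ($h{\left(k \right)} = - 9 \frac{k + k}{k - 2} = - 9 \frac{2 k}{-2 + k} = - \frac{18 k}{-2 + k}$)
$\left(h{\left(-5 \right)} + \left(59 - 33\right) \left(44 - 68\right)\right) O{\left(-1 \right)} = \left(\left(-18\right) \left(-5\right) \frac{1}{-2 - 5} + \left(59 - 33\right) \left(44 - 68\right)\right) \left(-1\right) = \left(\left(-18\right) \left(-5\right) \frac{1}{-7} + 26 \left(-24\right)\right) \left(-1\right) = \left(\left(-18\right) \left(-5\right) \left(- \frac{1}{7}\right) - 624\right) \left(-1\right) = \left(- \frac{90}{7} - 624\right) \left(-1\right) = \left(- \frac{4458}{7}\right) \left(-1\right) = \frac{4458}{7}$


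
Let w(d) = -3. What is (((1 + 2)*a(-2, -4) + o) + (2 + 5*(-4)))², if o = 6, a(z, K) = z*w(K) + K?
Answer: 36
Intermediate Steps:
a(z, K) = K - 3*z (a(z, K) = z*(-3) + K = -3*z + K = K - 3*z)
(((1 + 2)*a(-2, -4) + o) + (2 + 5*(-4)))² = (((1 + 2)*(-4 - 3*(-2)) + 6) + (2 + 5*(-4)))² = ((3*(-4 + 6) + 6) + (2 - 20))² = ((3*2 + 6) - 18)² = ((6 + 6) - 18)² = (12 - 18)² = (-6)² = 36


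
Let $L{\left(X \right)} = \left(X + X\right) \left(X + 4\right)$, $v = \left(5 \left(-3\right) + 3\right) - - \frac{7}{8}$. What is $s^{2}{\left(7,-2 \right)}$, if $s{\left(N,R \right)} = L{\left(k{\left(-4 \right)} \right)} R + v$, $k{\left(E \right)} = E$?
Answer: $\frac{7921}{64} \approx 123.77$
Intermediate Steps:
$v = - \frac{89}{8}$ ($v = \left(-15 + 3\right) - \left(-7\right) \frac{1}{8} = -12 - - \frac{7}{8} = -12 + \frac{7}{8} = - \frac{89}{8} \approx -11.125$)
$L{\left(X \right)} = 2 X \left(4 + X\right)$
$s{\left(N,R \right)} = - \frac{89}{8}$ ($s{\left(N,R \right)} = 2 \left(-4\right) \left(4 - 4\right) R - \frac{89}{8} = 2 \left(-4\right) 0 R - \frac{89}{8} = 0 R - \frac{89}{8} = 0 - \frac{89}{8} = - \frac{89}{8}$)
$s^{2}{\left(7,-2 \right)} = \left(- \frac{89}{8}\right)^{2} = \frac{7921}{64}$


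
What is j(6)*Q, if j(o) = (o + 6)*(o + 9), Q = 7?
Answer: 1260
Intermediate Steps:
j(o) = (6 + o)*(9 + o)
j(6)*Q = (54 + 6² + 15*6)*7 = (54 + 36 + 90)*7 = 180*7 = 1260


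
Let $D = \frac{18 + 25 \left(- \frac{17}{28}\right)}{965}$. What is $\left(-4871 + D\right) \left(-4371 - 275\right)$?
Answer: $\frac{305740114143}{13510} \approx 2.2631 \cdot 10^{7}$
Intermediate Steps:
$D = \frac{79}{27020}$ ($D = \left(18 + 25 \left(\left(-17\right) \frac{1}{28}\right)\right) \frac{1}{965} = \left(18 + 25 \left(- \frac{17}{28}\right)\right) \frac{1}{965} = \left(18 - \frac{425}{28}\right) \frac{1}{965} = \frac{79}{28} \cdot \frac{1}{965} = \frac{79}{27020} \approx 0.0029238$)
$\left(-4871 + D\right) \left(-4371 - 275\right) = \left(-4871 + \frac{79}{27020}\right) \left(-4371 - 275\right) = \left(- \frac{131614341}{27020}\right) \left(-4646\right) = \frac{305740114143}{13510}$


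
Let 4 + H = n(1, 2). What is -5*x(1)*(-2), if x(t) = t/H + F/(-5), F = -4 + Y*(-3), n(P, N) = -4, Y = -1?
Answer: ¾ ≈ 0.75000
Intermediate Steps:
H = -8 (H = -4 - 4 = -8)
F = -1 (F = -4 - 1*(-3) = -4 + 3 = -1)
x(t) = ⅕ - t/8 (x(t) = t/(-8) - 1/(-5) = t*(-⅛) - 1*(-⅕) = -t/8 + ⅕ = ⅕ - t/8)
-5*x(1)*(-2) = -5*(⅕ - ⅛*1)*(-2) = -5*(⅕ - ⅛)*(-2) = -5*3/40*(-2) = -3/8*(-2) = ¾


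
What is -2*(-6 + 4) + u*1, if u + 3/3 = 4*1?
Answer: 7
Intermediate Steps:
u = 3 (u = -1 + 4*1 = -1 + 4 = 3)
-2*(-6 + 4) + u*1 = -2*(-6 + 4) + 3*1 = -2*(-2) + 3 = 4 + 3 = 7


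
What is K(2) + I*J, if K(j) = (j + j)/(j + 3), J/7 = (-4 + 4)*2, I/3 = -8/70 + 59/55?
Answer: ⅘ ≈ 0.80000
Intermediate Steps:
I = 1107/385 (I = 3*(-8/70 + 59/55) = 3*(-8*1/70 + 59*(1/55)) = 3*(-4/35 + 59/55) = 3*(369/385) = 1107/385 ≈ 2.8753)
J = 0 (J = 7*((-4 + 4)*2) = 7*(0*2) = 7*0 = 0)
K(j) = 2*j/(3 + j) (K(j) = (2*j)/(3 + j) = 2*j/(3 + j))
K(2) + I*J = 2*2/(3 + 2) + (1107/385)*0 = 2*2/5 + 0 = 2*2*(⅕) + 0 = ⅘ + 0 = ⅘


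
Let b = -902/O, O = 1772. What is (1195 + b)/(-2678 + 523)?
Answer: -1058319/1909330 ≈ -0.55429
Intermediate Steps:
b = -451/886 (b = -902/1772 = -902*1/1772 = -451/886 ≈ -0.50903)
(1195 + b)/(-2678 + 523) = (1195 - 451/886)/(-2678 + 523) = (1058319/886)/(-2155) = (1058319/886)*(-1/2155) = -1058319/1909330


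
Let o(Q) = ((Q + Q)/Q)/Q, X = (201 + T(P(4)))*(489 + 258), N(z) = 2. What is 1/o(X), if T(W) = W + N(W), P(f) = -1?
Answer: 75447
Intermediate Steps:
T(W) = 2 + W (T(W) = W + 2 = 2 + W)
X = 150894 (X = (201 + (2 - 1))*(489 + 258) = (201 + 1)*747 = 202*747 = 150894)
o(Q) = 2/Q (o(Q) = ((2*Q)/Q)/Q = 2/Q)
1/o(X) = 1/(2/150894) = 1/(2*(1/150894)) = 1/(1/75447) = 75447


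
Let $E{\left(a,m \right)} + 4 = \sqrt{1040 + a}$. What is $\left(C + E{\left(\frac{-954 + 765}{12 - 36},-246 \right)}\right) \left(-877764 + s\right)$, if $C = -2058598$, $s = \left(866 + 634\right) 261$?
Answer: $1001024042928 - 121566 \sqrt{16766} \approx 1.001 \cdot 10^{12}$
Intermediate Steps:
$s = 391500$ ($s = 1500 \cdot 261 = 391500$)
$E{\left(a,m \right)} = -4 + \sqrt{1040 + a}$
$\left(C + E{\left(\frac{-954 + 765}{12 - 36},-246 \right)}\right) \left(-877764 + s\right) = \left(-2058598 - \left(4 - \sqrt{1040 + \frac{-954 + 765}{12 - 36}}\right)\right) \left(-877764 + 391500\right) = \left(-2058598 - \left(4 - \sqrt{1040 - \frac{189}{-24}}\right)\right) \left(-486264\right) = \left(-2058598 - \left(4 - \sqrt{1040 - - \frac{63}{8}}\right)\right) \left(-486264\right) = \left(-2058598 - \left(4 - \sqrt{1040 + \frac{63}{8}}\right)\right) \left(-486264\right) = \left(-2058598 - \left(4 - \sqrt{\frac{8383}{8}}\right)\right) \left(-486264\right) = \left(-2058598 - \left(4 - \frac{\sqrt{16766}}{4}\right)\right) \left(-486264\right) = \left(-2058602 + \frac{\sqrt{16766}}{4}\right) \left(-486264\right) = 1001024042928 - 121566 \sqrt{16766}$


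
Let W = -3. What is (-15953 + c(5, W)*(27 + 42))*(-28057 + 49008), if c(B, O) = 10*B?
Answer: -261950353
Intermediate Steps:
(-15953 + c(5, W)*(27 + 42))*(-28057 + 49008) = (-15953 + (10*5)*(27 + 42))*(-28057 + 49008) = (-15953 + 50*69)*20951 = (-15953 + 3450)*20951 = -12503*20951 = -261950353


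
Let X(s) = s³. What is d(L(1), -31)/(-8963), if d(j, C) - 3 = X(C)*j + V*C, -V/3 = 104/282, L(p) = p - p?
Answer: -1753/421261 ≈ -0.0041613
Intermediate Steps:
L(p) = 0
V = -52/47 (V = -312/282 = -3*52/141 = -52/47 ≈ -1.1064)
d(j, C) = 3 - 52*C/47 + j*C³ (d(j, C) = 3 + (C³*j - 52*C/47) = 3 + (j*C³ - 52*C/47) = 3 + (-52*C/47 + j*C³) = 3 - 52*C/47 + j*C³)
d(L(1), -31)/(-8963) = (3 - 52/47*(-31) + 0*(-31)³)/(-8963) = (3 + 1612/47 + 0*(-29791))*(-1/8963) = (3 + 1612/47 + 0)*(-1/8963) = (1753/47)*(-1/8963) = -1753/421261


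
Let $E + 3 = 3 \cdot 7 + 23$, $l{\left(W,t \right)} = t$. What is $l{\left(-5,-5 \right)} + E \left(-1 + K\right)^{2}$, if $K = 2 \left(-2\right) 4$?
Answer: $11844$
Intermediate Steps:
$K = -16$ ($K = \left(-4\right) 4 = -16$)
$E = 41$ ($E = -3 + \left(3 \cdot 7 + 23\right) = -3 + \left(21 + 23\right) = -3 + 44 = 41$)
$l{\left(-5,-5 \right)} + E \left(-1 + K\right)^{2} = -5 + 41 \left(-1 - 16\right)^{2} = -5 + 41 \left(-17\right)^{2} = -5 + 41 \cdot 289 = -5 + 11849 = 11844$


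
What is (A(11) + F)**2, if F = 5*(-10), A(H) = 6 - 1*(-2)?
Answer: 1764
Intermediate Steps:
A(H) = 8 (A(H) = 6 + 2 = 8)
F = -50
(A(11) + F)**2 = (8 - 50)**2 = (-42)**2 = 1764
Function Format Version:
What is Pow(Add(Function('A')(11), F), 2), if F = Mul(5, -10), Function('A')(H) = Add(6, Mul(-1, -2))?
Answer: 1764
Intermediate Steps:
Function('A')(H) = 8 (Function('A')(H) = Add(6, 2) = 8)
F = -50
Pow(Add(Function('A')(11), F), 2) = Pow(Add(8, -50), 2) = Pow(-42, 2) = 1764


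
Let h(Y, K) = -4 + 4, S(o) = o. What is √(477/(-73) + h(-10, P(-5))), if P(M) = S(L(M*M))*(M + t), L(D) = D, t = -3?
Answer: 3*I*√3869/73 ≈ 2.5562*I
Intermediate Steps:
P(M) = M²*(-3 + M) (P(M) = (M*M)*(M - 3) = M²*(-3 + M))
h(Y, K) = 0
√(477/(-73) + h(-10, P(-5))) = √(477/(-73) + 0) = √(477*(-1/73) + 0) = √(-477/73 + 0) = √(-477/73) = 3*I*√3869/73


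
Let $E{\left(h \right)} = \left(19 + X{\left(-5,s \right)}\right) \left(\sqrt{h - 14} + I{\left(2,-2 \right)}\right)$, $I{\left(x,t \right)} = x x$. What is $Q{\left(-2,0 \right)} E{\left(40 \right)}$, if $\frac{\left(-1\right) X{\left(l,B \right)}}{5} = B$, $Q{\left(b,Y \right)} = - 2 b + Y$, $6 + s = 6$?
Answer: $304 + 76 \sqrt{26} \approx 691.53$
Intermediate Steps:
$s = 0$ ($s = -6 + 6 = 0$)
$Q{\left(b,Y \right)} = Y - 2 b$
$X{\left(l,B \right)} = - 5 B$
$I{\left(x,t \right)} = x^{2}$
$E{\left(h \right)} = 76 + 19 \sqrt{-14 + h}$ ($E{\left(h \right)} = \left(19 - 0\right) \left(\sqrt{h - 14} + 2^{2}\right) = \left(19 + 0\right) \left(\sqrt{-14 + h} + 4\right) = 19 \left(4 + \sqrt{-14 + h}\right) = 76 + 19 \sqrt{-14 + h}$)
$Q{\left(-2,0 \right)} E{\left(40 \right)} = \left(0 - -4\right) \left(76 + 19 \sqrt{-14 + 40}\right) = \left(0 + 4\right) \left(76 + 19 \sqrt{26}\right) = 4 \left(76 + 19 \sqrt{26}\right) = 304 + 76 \sqrt{26}$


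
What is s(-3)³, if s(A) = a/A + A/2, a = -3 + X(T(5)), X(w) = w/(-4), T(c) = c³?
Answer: 1685159/1728 ≈ 975.21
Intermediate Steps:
X(w) = -w/4 (X(w) = w*(-¼) = -w/4)
a = -137/4 (a = -3 - ¼*5³ = -3 - ¼*125 = -3 - 125/4 = -137/4 ≈ -34.250)
s(A) = A/2 - 137/(4*A) (s(A) = -137/(4*A) + A/2 = A/2 - 137/(4*A))
s(-3)³ = ((½)*(-3) - 137/4/(-3))³ = (-3/2 - 137/4*(-⅓))³ = (-3/2 + 137/12)³ = (119/12)³ = 1685159/1728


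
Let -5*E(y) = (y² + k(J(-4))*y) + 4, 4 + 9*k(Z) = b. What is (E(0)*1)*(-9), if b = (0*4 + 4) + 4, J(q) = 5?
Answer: 36/5 ≈ 7.2000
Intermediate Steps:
b = 8 (b = (0 + 4) + 4 = 4 + 4 = 8)
k(Z) = 4/9 (k(Z) = -4/9 + (⅑)*8 = -4/9 + 8/9 = 4/9)
E(y) = -⅘ - 4*y/45 - y²/5 (E(y) = -((y² + 4*y/9) + 4)/5 = -(4 + y² + 4*y/9)/5 = -⅘ - 4*y/45 - y²/5)
(E(0)*1)*(-9) = ((-⅘ - 4/45*0 - ⅕*0²)*1)*(-9) = ((-⅘ + 0 - ⅕*0)*1)*(-9) = ((-⅘ + 0 + 0)*1)*(-9) = -⅘*1*(-9) = -⅘*(-9) = 36/5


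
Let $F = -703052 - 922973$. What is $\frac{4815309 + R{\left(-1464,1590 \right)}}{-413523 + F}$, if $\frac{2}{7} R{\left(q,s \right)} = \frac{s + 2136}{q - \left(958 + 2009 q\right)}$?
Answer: $- \frac{2021572656861}{856247120456} \approx -2.361$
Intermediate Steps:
$R{\left(q,s \right)} = \frac{7 \left(2136 + s\right)}{2 \left(-958 - 2008 q\right)}$ ($R{\left(q,s \right)} = \frac{7 \frac{s + 2136}{q - \left(958 + 2009 q\right)}}{2} = \frac{7 \frac{2136 + s}{q - \left(958 + 2009 q\right)}}{2} = \frac{7 \frac{2136 + s}{-958 - 2008 q}}{2} = \frac{7 \left(2136 + s\right)}{2 \left(-958 - 2008 q\right)}$)
$F = -1626025$
$\frac{4815309 + R{\left(-1464,1590 \right)}}{-413523 + F} = \frac{4815309 + \frac{7 \left(-2136 - 1590\right)}{4 \left(479 + 1004 \left(-1464\right)\right)}}{-413523 - 1626025} = \frac{4815309 + \frac{7 \left(-2136 - 1590\right)}{4 \left(479 - 1469856\right)}}{-2039548} = \left(4815309 + \frac{7}{4} \frac{1}{-1469377} \left(-3726\right)\right) \left(- \frac{1}{2039548}\right) = \left(4815309 + \frac{7}{4} \left(- \frac{1}{1469377}\right) \left(-3726\right)\right) \left(- \frac{1}{2039548}\right) = \left(4815309 + \frac{1863}{419822}\right) \left(- \frac{1}{2039548}\right) = \frac{2021572656861}{419822} \left(- \frac{1}{2039548}\right) = - \frac{2021572656861}{856247120456}$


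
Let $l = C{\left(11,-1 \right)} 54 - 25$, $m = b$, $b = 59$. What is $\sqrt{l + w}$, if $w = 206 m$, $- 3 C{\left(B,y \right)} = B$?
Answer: $\sqrt{11931} \approx 109.23$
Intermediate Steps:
$C{\left(B,y \right)} = - \frac{B}{3}$
$m = 59$
$l = -223$ ($l = \left(- \frac{1}{3}\right) 11 \cdot 54 - 25 = \left(- \frac{11}{3}\right) 54 - 25 = -198 - 25 = -223$)
$w = 12154$ ($w = 206 \cdot 59 = 12154$)
$\sqrt{l + w} = \sqrt{-223 + 12154} = \sqrt{11931}$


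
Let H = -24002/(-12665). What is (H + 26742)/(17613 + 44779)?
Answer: 42338929/98774335 ≈ 0.42864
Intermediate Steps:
H = 24002/12665 (H = -24002*(-1/12665) = 24002/12665 ≈ 1.8951)
(H + 26742)/(17613 + 44779) = (24002/12665 + 26742)/(17613 + 44779) = (338711432/12665)/62392 = (338711432/12665)*(1/62392) = 42338929/98774335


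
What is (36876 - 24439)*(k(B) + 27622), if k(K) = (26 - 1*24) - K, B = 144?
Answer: 341768760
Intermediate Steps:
k(K) = 2 - K (k(K) = (26 - 24) - K = 2 - K)
(36876 - 24439)*(k(B) + 27622) = (36876 - 24439)*((2 - 1*144) + 27622) = 12437*((2 - 144) + 27622) = 12437*(-142 + 27622) = 12437*27480 = 341768760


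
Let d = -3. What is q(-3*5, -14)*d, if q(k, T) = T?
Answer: 42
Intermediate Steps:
q(-3*5, -14)*d = -14*(-3) = 42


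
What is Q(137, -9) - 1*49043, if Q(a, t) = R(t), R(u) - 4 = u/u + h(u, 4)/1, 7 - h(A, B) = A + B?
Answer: -49026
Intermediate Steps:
h(A, B) = 7 - A - B (h(A, B) = 7 - (A + B) = 7 + (-A - B) = 7 - A - B)
R(u) = 8 - u (R(u) = 4 + (u/u + (7 - u - 1*4)/1) = 4 + (1 + (7 - u - 4)*1) = 4 + (1 + (3 - u)*1) = 4 + (1 + (3 - u)) = 4 + (4 - u) = 8 - u)
Q(a, t) = 8 - t
Q(137, -9) - 1*49043 = (8 - 1*(-9)) - 1*49043 = (8 + 9) - 49043 = 17 - 49043 = -49026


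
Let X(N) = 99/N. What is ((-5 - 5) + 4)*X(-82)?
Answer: 297/41 ≈ 7.2439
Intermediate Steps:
((-5 - 5) + 4)*X(-82) = ((-5 - 5) + 4)*(99/(-82)) = (-10 + 4)*(99*(-1/82)) = -6*(-99/82) = 297/41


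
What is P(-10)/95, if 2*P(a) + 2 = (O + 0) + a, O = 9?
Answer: -3/190 ≈ -0.015789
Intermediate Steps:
P(a) = 7/2 + a/2 (P(a) = -1 + ((9 + 0) + a)/2 = -1 + (9 + a)/2 = -1 + (9/2 + a/2) = 7/2 + a/2)
P(-10)/95 = (7/2 + (1/2)*(-10))/95 = (7/2 - 5)*(1/95) = -3/2*1/95 = -3/190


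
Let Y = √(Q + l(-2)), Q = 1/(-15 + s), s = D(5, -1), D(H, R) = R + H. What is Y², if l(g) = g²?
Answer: 43/11 ≈ 3.9091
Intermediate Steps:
D(H, R) = H + R
s = 4 (s = 5 - 1 = 4)
Q = -1/11 (Q = 1/(-15 + 4) = 1/(-11) = -1/11 ≈ -0.090909)
Y = √473/11 (Y = √(-1/11 + (-2)²) = √(-1/11 + 4) = √(43/11) = √473/11 ≈ 1.9771)
Y² = (√473/11)² = 43/11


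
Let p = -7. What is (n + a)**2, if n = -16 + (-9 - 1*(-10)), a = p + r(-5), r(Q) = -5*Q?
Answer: 9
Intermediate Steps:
a = 18 (a = -7 - 5*(-5) = -7 + 25 = 18)
n = -15 (n = -16 + (-9 + 10) = -16 + 1 = -15)
(n + a)**2 = (-15 + 18)**2 = 3**2 = 9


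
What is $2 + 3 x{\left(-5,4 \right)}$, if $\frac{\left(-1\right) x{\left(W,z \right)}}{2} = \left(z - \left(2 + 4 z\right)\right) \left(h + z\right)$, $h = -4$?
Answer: $2$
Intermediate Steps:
$x{\left(W,z \right)} = - 2 \left(-4 + z\right) \left(-2 - 3 z\right)$ ($x{\left(W,z \right)} = - 2 \left(z - \left(2 + 4 z\right)\right) \left(-4 + z\right) = - 2 \left(-2 - 3 z\right) \left(-4 + z\right) = - 2 \left(-4 + z\right) \left(-2 - 3 z\right)$)
$2 + 3 x{\left(-5,4 \right)} = 2 + 3 \left(-16 - 80 + 6 \cdot 4^{2}\right) = 2 + 3 \left(-16 - 80 + 6 \cdot 16\right) = 2 + 3 \left(-16 - 80 + 96\right) = 2 + 3 \cdot 0 = 2 + 0 = 2$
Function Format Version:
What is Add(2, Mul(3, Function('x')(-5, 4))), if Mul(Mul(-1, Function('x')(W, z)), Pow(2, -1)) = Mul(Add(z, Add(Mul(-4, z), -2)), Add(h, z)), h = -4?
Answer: 2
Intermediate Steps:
Function('x')(W, z) = Mul(-2, Add(-4, z), Add(-2, Mul(-3, z))) (Function('x')(W, z) = Mul(-2, Mul(Add(z, Add(Mul(-4, z), -2)), Add(-4, z))) = Mul(-2, Mul(Add(z, Add(-2, Mul(-4, z))), Add(-4, z))) = Mul(-2, Mul(Add(-2, Mul(-3, z)), Add(-4, z))) = Mul(-2, Mul(Add(-4, z), Add(-2, Mul(-3, z)))) = Mul(-2, Add(-4, z), Add(-2, Mul(-3, z))))
Add(2, Mul(3, Function('x')(-5, 4))) = Add(2, Mul(3, Add(-16, Mul(-20, 4), Mul(6, Pow(4, 2))))) = Add(2, Mul(3, Add(-16, -80, Mul(6, 16)))) = Add(2, Mul(3, Add(-16, -80, 96))) = Add(2, Mul(3, 0)) = Add(2, 0) = 2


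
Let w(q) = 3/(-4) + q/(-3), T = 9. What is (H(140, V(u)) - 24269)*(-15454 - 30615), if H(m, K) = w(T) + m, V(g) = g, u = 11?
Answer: 4447086639/4 ≈ 1.1118e+9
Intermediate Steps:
w(q) = -¾ - q/3 (w(q) = 3*(-¼) + q*(-⅓) = -¾ - q/3)
H(m, K) = -15/4 + m (H(m, K) = (-¾ - ⅓*9) + m = (-¾ - 3) + m = -15/4 + m)
(H(140, V(u)) - 24269)*(-15454 - 30615) = ((-15/4 + 140) - 24269)*(-15454 - 30615) = (545/4 - 24269)*(-46069) = -96531/4*(-46069) = 4447086639/4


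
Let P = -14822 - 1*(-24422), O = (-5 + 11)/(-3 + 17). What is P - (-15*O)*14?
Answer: 9690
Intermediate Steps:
O = 3/7 (O = 6/14 = 6*(1/14) = 3/7 ≈ 0.42857)
P = 9600 (P = -14822 + 24422 = 9600)
P - (-15*O)*14 = 9600 - (-15*3/7)*14 = 9600 - (-45)*14/7 = 9600 - 1*(-90) = 9600 + 90 = 9690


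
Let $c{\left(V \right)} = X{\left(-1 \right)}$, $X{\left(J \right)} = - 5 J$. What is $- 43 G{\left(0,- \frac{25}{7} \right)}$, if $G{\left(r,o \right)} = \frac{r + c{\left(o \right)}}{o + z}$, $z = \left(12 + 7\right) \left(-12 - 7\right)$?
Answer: $\frac{1505}{2552} \approx 0.58973$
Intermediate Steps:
$c{\left(V \right)} = 5$ ($c{\left(V \right)} = \left(-5\right) \left(-1\right) = 5$)
$z = -361$ ($z = 19 \left(-19\right) = -361$)
$G{\left(r,o \right)} = \frac{5 + r}{-361 + o}$ ($G{\left(r,o \right)} = \frac{r + 5}{o - 361} = \frac{5 + r}{-361 + o}$)
$- 43 G{\left(0,- \frac{25}{7} \right)} = - 43 \frac{5 + 0}{-361 - \frac{25}{7}} = - 43 \frac{1}{-361 - \frac{25}{7}} \cdot 5 = - 43 \frac{1}{- \frac{2552}{7}} \cdot 5 = - 43 \left(\left(- \frac{7}{2552}\right) 5\right) = \left(-43\right) \left(- \frac{35}{2552}\right) = \frac{1505}{2552}$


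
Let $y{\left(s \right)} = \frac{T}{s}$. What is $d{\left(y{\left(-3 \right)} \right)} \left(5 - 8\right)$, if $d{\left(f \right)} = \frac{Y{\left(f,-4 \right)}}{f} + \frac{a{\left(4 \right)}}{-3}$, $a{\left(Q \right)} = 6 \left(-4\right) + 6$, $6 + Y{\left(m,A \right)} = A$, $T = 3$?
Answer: $-48$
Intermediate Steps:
$Y{\left(m,A \right)} = -6 + A$
$y{\left(s \right)} = \frac{3}{s}$
$a{\left(Q \right)} = -18$ ($a{\left(Q \right)} = -24 + 6 = -18$)
$d{\left(f \right)} = 6 - \frac{10}{f}$ ($d{\left(f \right)} = \frac{-6 - 4}{f} - \frac{18}{-3} = - \frac{10}{f} - -6 = - \frac{10}{f} + 6 = 6 - \frac{10}{f}$)
$d{\left(y{\left(-3 \right)} \right)} \left(5 - 8\right) = \left(6 - \frac{10}{3 \frac{1}{-3}}\right) \left(5 - 8\right) = \left(6 - \frac{10}{3 \left(- \frac{1}{3}\right)}\right) \left(-3\right) = \left(6 - \frac{10}{-1}\right) \left(-3\right) = \left(6 - -10\right) \left(-3\right) = \left(6 + 10\right) \left(-3\right) = 16 \left(-3\right) = -48$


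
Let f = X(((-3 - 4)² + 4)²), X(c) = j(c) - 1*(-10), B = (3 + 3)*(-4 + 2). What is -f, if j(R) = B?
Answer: 2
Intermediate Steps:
B = -12 (B = 6*(-2) = -12)
j(R) = -12
X(c) = -2 (X(c) = -12 - 1*(-10) = -12 + 10 = -2)
f = -2
-f = -1*(-2) = 2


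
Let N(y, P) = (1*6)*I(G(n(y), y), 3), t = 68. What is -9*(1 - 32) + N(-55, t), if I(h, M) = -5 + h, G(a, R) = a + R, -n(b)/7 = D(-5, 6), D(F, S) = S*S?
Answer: -1593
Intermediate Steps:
D(F, S) = S**2
n(b) = -252 (n(b) = -7*6**2 = -7*36 = -252)
G(a, R) = R + a
N(y, P) = -1542 + 6*y (N(y, P) = (1*6)*(-5 + (y - 252)) = 6*(-5 + (-252 + y)) = 6*(-257 + y) = -1542 + 6*y)
-9*(1 - 32) + N(-55, t) = -9*(1 - 32) + (-1542 + 6*(-55)) = -9*(-31) + (-1542 - 330) = 279 - 1872 = -1593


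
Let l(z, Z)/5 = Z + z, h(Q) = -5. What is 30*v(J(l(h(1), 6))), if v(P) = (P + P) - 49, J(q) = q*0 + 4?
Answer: -1230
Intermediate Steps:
l(z, Z) = 5*Z + 5*z (l(z, Z) = 5*(Z + z) = 5*Z + 5*z)
J(q) = 4 (J(q) = 0 + 4 = 4)
v(P) = -49 + 2*P (v(P) = 2*P - 49 = -49 + 2*P)
30*v(J(l(h(1), 6))) = 30*(-49 + 2*4) = 30*(-49 + 8) = 30*(-41) = -1230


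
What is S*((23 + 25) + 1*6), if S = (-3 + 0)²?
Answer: 486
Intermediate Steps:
S = 9 (S = (-3)² = 9)
S*((23 + 25) + 1*6) = 9*((23 + 25) + 1*6) = 9*(48 + 6) = 9*54 = 486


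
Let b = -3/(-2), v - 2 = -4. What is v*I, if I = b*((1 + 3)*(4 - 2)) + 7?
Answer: -38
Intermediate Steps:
v = -2 (v = 2 - 4 = -2)
b = 3/2 (b = -3*(-½) = 3/2 ≈ 1.5000)
I = 19 (I = 3*((1 + 3)*(4 - 2))/2 + 7 = 3*(4*2)/2 + 7 = (3/2)*8 + 7 = 12 + 7 = 19)
v*I = -2*19 = -38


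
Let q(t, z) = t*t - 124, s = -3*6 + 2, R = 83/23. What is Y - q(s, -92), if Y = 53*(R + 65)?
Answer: 80598/23 ≈ 3504.3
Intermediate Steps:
R = 83/23 (R = 83*(1/23) = 83/23 ≈ 3.6087)
s = -16 (s = -18 + 2 = -16)
q(t, z) = -124 + t**2 (q(t, z) = t**2 - 124 = -124 + t**2)
Y = 83634/23 (Y = 53*(83/23 + 65) = 53*(1578/23) = 83634/23 ≈ 3636.3)
Y - q(s, -92) = 83634/23 - (-124 + (-16)**2) = 83634/23 - (-124 + 256) = 83634/23 - 1*132 = 83634/23 - 132 = 80598/23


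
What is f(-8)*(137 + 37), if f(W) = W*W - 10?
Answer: 9396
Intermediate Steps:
f(W) = -10 + W² (f(W) = W² - 10 = -10 + W²)
f(-8)*(137 + 37) = (-10 + (-8)²)*(137 + 37) = (-10 + 64)*174 = 54*174 = 9396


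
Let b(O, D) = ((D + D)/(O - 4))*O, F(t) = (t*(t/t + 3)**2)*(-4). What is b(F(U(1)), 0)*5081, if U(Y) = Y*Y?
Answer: 0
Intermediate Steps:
U(Y) = Y**2
F(t) = -64*t (F(t) = (t*(1 + 3)**2)*(-4) = (t*4**2)*(-4) = (t*16)*(-4) = (16*t)*(-4) = -64*t)
b(O, D) = 2*D*O/(-4 + O) (b(O, D) = ((2*D)/(-4 + O))*O = (2*D/(-4 + O))*O = 2*D*O/(-4 + O))
b(F(U(1)), 0)*5081 = (2*0*(-64*1**2)/(-4 - 64*1**2))*5081 = (2*0*(-64*1)/(-4 - 64*1))*5081 = (2*0*(-64)/(-4 - 64))*5081 = (2*0*(-64)/(-68))*5081 = (2*0*(-64)*(-1/68))*5081 = 0*5081 = 0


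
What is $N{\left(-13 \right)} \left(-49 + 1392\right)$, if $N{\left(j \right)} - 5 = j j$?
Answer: $233682$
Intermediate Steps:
$N{\left(j \right)} = 5 + j^{2}$ ($N{\left(j \right)} = 5 + j j = 5 + j^{2}$)
$N{\left(-13 \right)} \left(-49 + 1392\right) = \left(5 + \left(-13\right)^{2}\right) \left(-49 + 1392\right) = \left(5 + 169\right) 1343 = 174 \cdot 1343 = 233682$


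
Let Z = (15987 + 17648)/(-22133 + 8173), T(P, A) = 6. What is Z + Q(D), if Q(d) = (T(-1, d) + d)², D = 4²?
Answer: 1344601/2792 ≈ 481.59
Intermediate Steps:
D = 16
Q(d) = (6 + d)²
Z = -6727/2792 (Z = 33635/(-13960) = 33635*(-1/13960) = -6727/2792 ≈ -2.4094)
Z + Q(D) = -6727/2792 + (6 + 16)² = -6727/2792 + 22² = -6727/2792 + 484 = 1344601/2792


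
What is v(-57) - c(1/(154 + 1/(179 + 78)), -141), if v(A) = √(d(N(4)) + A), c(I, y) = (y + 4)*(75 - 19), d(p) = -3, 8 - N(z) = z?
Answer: 7672 + 2*I*√15 ≈ 7672.0 + 7.746*I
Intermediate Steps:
N(z) = 8 - z
c(I, y) = 224 + 56*y (c(I, y) = (4 + y)*56 = 224 + 56*y)
v(A) = √(-3 + A)
v(-57) - c(1/(154 + 1/(179 + 78)), -141) = √(-3 - 57) - (224 + 56*(-141)) = √(-60) - (224 - 7896) = 2*I*√15 - 1*(-7672) = 2*I*√15 + 7672 = 7672 + 2*I*√15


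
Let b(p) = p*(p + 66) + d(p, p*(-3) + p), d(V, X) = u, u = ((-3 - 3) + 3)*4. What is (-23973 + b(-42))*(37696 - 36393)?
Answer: -32565879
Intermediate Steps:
u = -12 (u = (-6 + 3)*4 = -3*4 = -12)
d(V, X) = -12
b(p) = -12 + p*(66 + p) (b(p) = p*(p + 66) - 12 = p*(66 + p) - 12 = -12 + p*(66 + p))
(-23973 + b(-42))*(37696 - 36393) = (-23973 + (-12 + (-42)² + 66*(-42)))*(37696 - 36393) = (-23973 + (-12 + 1764 - 2772))*1303 = (-23973 - 1020)*1303 = -24993*1303 = -32565879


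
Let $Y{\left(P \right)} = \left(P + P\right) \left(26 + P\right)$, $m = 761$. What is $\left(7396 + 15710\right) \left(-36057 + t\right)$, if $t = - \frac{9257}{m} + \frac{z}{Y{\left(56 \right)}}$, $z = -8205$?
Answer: $- \frac{2912447743030533}{3494512} \approx -8.3343 \cdot 10^{8}$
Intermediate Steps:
$Y{\left(P \right)} = 2 P \left(26 + P\right)$
$t = - \frac{91260293}{6989024}$ ($t = - \frac{9257}{761} - \frac{8205}{2 \cdot 56 \left(26 + 56\right)} = \left(-9257\right) \frac{1}{761} - \frac{8205}{2 \cdot 56 \cdot 82} = - \frac{9257}{761} - \frac{8205}{9184} = - \frac{91260293}{6989024} \approx -13.058$)
$\left(7396 + 15710\right) \left(-36057 + t\right) = \left(7396 + 15710\right) \left(-36057 - \frac{91260293}{6989024}\right) = 23106 \left(- \frac{252094498661}{6989024}\right) = - \frac{2912447743030533}{3494512}$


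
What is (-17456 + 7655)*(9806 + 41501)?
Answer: -502859907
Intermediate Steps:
(-17456 + 7655)*(9806 + 41501) = -9801*51307 = -502859907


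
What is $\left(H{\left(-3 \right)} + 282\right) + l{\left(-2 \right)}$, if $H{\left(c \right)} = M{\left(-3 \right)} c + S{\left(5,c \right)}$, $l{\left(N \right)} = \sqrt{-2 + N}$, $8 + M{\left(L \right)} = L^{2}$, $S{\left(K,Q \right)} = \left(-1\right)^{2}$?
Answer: $280 + 2 i \approx 280.0 + 2.0 i$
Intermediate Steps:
$S{\left(K,Q \right)} = 1$
$M{\left(L \right)} = -8 + L^{2}$
$H{\left(c \right)} = 1 + c$ ($H{\left(c \right)} = \left(-8 + \left(-3\right)^{2}\right) c + 1 = \left(-8 + 9\right) c + 1 = 1 c + 1 = c + 1 = 1 + c$)
$\left(H{\left(-3 \right)} + 282\right) + l{\left(-2 \right)} = \left(\left(1 - 3\right) + 282\right) + \sqrt{-2 - 2} = \left(-2 + 282\right) + \sqrt{-4} = 280 + 2 i$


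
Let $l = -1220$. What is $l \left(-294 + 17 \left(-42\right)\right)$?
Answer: $1229760$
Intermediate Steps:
$l \left(-294 + 17 \left(-42\right)\right) = - 1220 \left(-294 + 17 \left(-42\right)\right) = - 1220 \left(-294 - 714\right) = \left(-1220\right) \left(-1008\right) = 1229760$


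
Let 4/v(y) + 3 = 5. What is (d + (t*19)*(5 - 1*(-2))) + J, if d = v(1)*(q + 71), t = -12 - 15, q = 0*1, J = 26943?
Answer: 23494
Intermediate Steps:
v(y) = 2 (v(y) = 4/(-3 + 5) = 4/2 = 4*(½) = 2)
q = 0
t = -27
d = 142 (d = 2*(0 + 71) = 2*71 = 142)
(d + (t*19)*(5 - 1*(-2))) + J = (142 + (-27*19)*(5 - 1*(-2))) + 26943 = (142 - 513*(5 + 2)) + 26943 = (142 - 513*7) + 26943 = (142 - 3591) + 26943 = -3449 + 26943 = 23494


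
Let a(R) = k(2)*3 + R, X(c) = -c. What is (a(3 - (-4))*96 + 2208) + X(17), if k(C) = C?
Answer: 3439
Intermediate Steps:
a(R) = 6 + R (a(R) = 2*3 + R = 6 + R)
(a(3 - (-4))*96 + 2208) + X(17) = ((6 + (3 - (-4)))*96 + 2208) - 1*17 = ((6 + (3 - 1*(-4)))*96 + 2208) - 17 = ((6 + (3 + 4))*96 + 2208) - 17 = ((6 + 7)*96 + 2208) - 17 = (13*96 + 2208) - 17 = (1248 + 2208) - 17 = 3456 - 17 = 3439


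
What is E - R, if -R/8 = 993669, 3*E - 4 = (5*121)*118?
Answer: 7973150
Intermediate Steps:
E = 23798 (E = 4/3 + ((5*121)*118)/3 = 4/3 + (605*118)/3 = 4/3 + (1/3)*71390 = 4/3 + 71390/3 = 23798)
R = -7949352 (R = -8*993669 = -7949352)
E - R = 23798 - 1*(-7949352) = 23798 + 7949352 = 7973150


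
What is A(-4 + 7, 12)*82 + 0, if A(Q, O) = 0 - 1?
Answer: -82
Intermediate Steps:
A(Q, O) = -1
A(-4 + 7, 12)*82 + 0 = -1*82 + 0 = -82 + 0 = -82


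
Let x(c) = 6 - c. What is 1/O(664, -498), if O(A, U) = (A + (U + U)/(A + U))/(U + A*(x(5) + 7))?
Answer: 2407/329 ≈ 7.3161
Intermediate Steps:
O(A, U) = (A + 2*U/(A + U))/(U + 8*A) (O(A, U) = (A + (U + U)/(A + U))/(U + A*((6 - 1*5) + 7)) = (A + (2*U)/(A + U))/(U + A*((6 - 5) + 7)) = (A + 2*U/(A + U))/(U + A*(1 + 7)) = (A + 2*U/(A + U))/(U + A*8) = (A + 2*U/(A + U))/(U + 8*A))
1/O(664, -498) = 1/((664**2 + 2*(-498) + 664*(-498))/((-498)**2 + 8*664**2 + 9*664*(-498))) = 1/((440896 - 996 - 330672)/(248004 + 8*440896 - 2976048)) = 1/(109228/(248004 + 3527168 - 2976048)) = 1/(109228/799124) = 1/((1/799124)*109228) = 1/(329/2407) = 2407/329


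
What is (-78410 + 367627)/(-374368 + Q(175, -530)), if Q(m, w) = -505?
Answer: -289217/374873 ≈ -0.77151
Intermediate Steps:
(-78410 + 367627)/(-374368 + Q(175, -530)) = (-78410 + 367627)/(-374368 - 505) = 289217/(-374873) = 289217*(-1/374873) = -289217/374873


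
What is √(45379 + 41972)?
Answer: √87351 ≈ 295.55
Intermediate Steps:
√(45379 + 41972) = √87351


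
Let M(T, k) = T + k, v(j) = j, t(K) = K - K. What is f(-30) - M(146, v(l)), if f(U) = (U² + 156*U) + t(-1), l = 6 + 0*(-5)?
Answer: -3932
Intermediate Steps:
t(K) = 0
l = 6 (l = 6 + 0 = 6)
f(U) = U² + 156*U (f(U) = (U² + 156*U) + 0 = U² + 156*U)
f(-30) - M(146, v(l)) = -30*(156 - 30) - (146 + 6) = -30*126 - 1*152 = -3780 - 152 = -3932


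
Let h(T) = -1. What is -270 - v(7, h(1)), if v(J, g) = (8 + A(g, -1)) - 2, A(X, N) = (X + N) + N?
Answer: -273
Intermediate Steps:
A(X, N) = X + 2*N (A(X, N) = (N + X) + N = X + 2*N)
v(J, g) = 4 + g (v(J, g) = (8 + (g + 2*(-1))) - 2 = (8 + (g - 2)) - 2 = (8 + (-2 + g)) - 2 = (6 + g) - 2 = 4 + g)
-270 - v(7, h(1)) = -270 - (4 - 1) = -270 - 1*3 = -270 - 3 = -273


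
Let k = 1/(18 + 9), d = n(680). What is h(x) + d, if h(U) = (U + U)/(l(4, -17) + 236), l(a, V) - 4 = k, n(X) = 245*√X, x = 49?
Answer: 2646/6481 + 490*√170 ≈ 6389.2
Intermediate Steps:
d = 490*√170 (d = 245*√680 = 245*(2*√170) = 490*√170 ≈ 6388.8)
k = 1/27 ≈ 0.037037
l(a, V) = 109/27 (l(a, V) = 4 + 1/27 = 109/27)
h(U) = 54*U/6481 (h(U) = (U + U)/(109/27 + 236) = (2*U)/(6481/27) = (2*U)*(27/6481) = 54*U/6481)
h(x) + d = (54/6481)*49 + 490*√170 = 2646/6481 + 490*√170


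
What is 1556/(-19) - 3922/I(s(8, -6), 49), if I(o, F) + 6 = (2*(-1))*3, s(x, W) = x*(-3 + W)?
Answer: 27923/114 ≈ 244.94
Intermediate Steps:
I(o, F) = -12 (I(o, F) = -6 + (2*(-1))*3 = -6 - 2*3 = -6 - 6 = -12)
1556/(-19) - 3922/I(s(8, -6), 49) = 1556/(-19) - 3922/(-12) = 1556*(-1/19) - 3922*(-1/12) = -1556/19 + 1961/6 = 27923/114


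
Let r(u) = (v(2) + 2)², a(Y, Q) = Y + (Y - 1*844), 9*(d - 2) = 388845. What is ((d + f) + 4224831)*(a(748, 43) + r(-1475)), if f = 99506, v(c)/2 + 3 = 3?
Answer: 2865108864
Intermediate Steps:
v(c) = 0 (v(c) = -6 + 2*3 = -6 + 6 = 0)
d = 43207 (d = 2 + (⅑)*388845 = 2 + 43205 = 43207)
a(Y, Q) = -844 + 2*Y (a(Y, Q) = Y + (Y - 844) = Y + (-844 + Y) = -844 + 2*Y)
r(u) = 4 (r(u) = (0 + 2)² = 2² = 4)
((d + f) + 4224831)*(a(748, 43) + r(-1475)) = ((43207 + 99506) + 4224831)*((-844 + 2*748) + 4) = (142713 + 4224831)*((-844 + 1496) + 4) = 4367544*(652 + 4) = 4367544*656 = 2865108864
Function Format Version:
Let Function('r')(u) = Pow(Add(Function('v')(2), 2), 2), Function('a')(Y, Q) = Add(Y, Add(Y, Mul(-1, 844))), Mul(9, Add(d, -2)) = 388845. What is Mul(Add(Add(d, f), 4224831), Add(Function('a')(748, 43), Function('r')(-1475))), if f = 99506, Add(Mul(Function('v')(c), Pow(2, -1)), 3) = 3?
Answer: 2865108864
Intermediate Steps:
Function('v')(c) = 0 (Function('v')(c) = Add(-6, Mul(2, 3)) = Add(-6, 6) = 0)
d = 43207 (d = Add(2, Mul(Rational(1, 9), 388845)) = Add(2, 43205) = 43207)
Function('a')(Y, Q) = Add(-844, Mul(2, Y)) (Function('a')(Y, Q) = Add(Y, Add(Y, -844)) = Add(Y, Add(-844, Y)) = Add(-844, Mul(2, Y)))
Function('r')(u) = 4 (Function('r')(u) = Pow(Add(0, 2), 2) = Pow(2, 2) = 4)
Mul(Add(Add(d, f), 4224831), Add(Function('a')(748, 43), Function('r')(-1475))) = Mul(Add(Add(43207, 99506), 4224831), Add(Add(-844, Mul(2, 748)), 4)) = Mul(Add(142713, 4224831), Add(Add(-844, 1496), 4)) = Mul(4367544, Add(652, 4)) = Mul(4367544, 656) = 2865108864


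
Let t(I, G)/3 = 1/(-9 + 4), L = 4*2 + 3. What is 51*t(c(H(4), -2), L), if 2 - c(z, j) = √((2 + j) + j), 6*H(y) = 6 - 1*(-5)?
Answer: -153/5 ≈ -30.600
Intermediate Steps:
L = 11 (L = 8 + 3 = 11)
H(y) = 11/6 (H(y) = (6 - 1*(-5))/6 = (6 + 5)/6 = (⅙)*11 = 11/6)
c(z, j) = 2 - √(2 + 2*j) (c(z, j) = 2 - √((2 + j) + j) = 2 - √(2 + 2*j))
t(I, G) = -⅗ (t(I, G) = 3/(-9 + 4) = 3/(-5) = 3*(-⅕) = -⅗)
51*t(c(H(4), -2), L) = 51*(-⅗) = -153/5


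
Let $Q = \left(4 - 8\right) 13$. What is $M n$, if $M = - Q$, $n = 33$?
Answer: $1716$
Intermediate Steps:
$Q = -52$ ($Q = \left(-4\right) 13 = -52$)
$M = 52$ ($M = \left(-1\right) \left(-52\right) = 52$)
$M n = 52 \cdot 33 = 1716$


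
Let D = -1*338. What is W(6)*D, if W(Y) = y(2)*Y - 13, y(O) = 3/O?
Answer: 1352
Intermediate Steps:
D = -338
W(Y) = -13 + 3*Y/2 (W(Y) = (3/2)*Y - 13 = (3*(½))*Y - 13 = 3*Y/2 - 13 = -13 + 3*Y/2)
W(6)*D = (-13 + (3/2)*6)*(-338) = (-13 + 9)*(-338) = -4*(-338) = 1352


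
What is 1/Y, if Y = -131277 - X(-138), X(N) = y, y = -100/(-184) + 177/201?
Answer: -3082/404600103 ≈ -7.6174e-6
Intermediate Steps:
y = 4389/3082 (y = -100*(-1/184) + 177*(1/201) = 25/46 + 59/67 = 4389/3082 ≈ 1.4241)
X(N) = 4389/3082
Y = -404600103/3082 (Y = -131277 - 1*4389/3082 = -131277 - 4389/3082 = -404600103/3082 ≈ -1.3128e+5)
1/Y = 1/(-404600103/3082) = -3082/404600103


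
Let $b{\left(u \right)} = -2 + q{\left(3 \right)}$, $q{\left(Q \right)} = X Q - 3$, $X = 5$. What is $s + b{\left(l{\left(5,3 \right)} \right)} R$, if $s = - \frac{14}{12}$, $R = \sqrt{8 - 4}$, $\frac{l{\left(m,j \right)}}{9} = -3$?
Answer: $\frac{113}{6} \approx 18.833$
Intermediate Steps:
$l{\left(m,j \right)} = -27$ ($l{\left(m,j \right)} = 9 \left(-3\right) = -27$)
$q{\left(Q \right)} = -3 + 5 Q$ ($q{\left(Q \right)} = 5 Q - 3 = -3 + 5 Q$)
$R = 2$ ($R = \sqrt{4} = 2$)
$s = - \frac{7}{6}$ ($s = \left(-14\right) \frac{1}{12} = - \frac{7}{6} \approx -1.1667$)
$b{\left(u \right)} = 10$ ($b{\left(u \right)} = -2 + \left(-3 + 5 \cdot 3\right) = -2 + \left(-3 + 15\right) = -2 + 12 = 10$)
$s + b{\left(l{\left(5,3 \right)} \right)} R = - \frac{7}{6} + 10 \cdot 2 = - \frac{7}{6} + 20 = \frac{113}{6}$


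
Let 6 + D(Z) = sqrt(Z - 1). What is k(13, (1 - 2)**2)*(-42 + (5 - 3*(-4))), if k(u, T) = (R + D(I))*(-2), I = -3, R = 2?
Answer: -200 + 100*I ≈ -200.0 + 100.0*I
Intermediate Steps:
D(Z) = -6 + sqrt(-1 + Z) (D(Z) = -6 + sqrt(Z - 1) = -6 + sqrt(-1 + Z))
k(u, T) = 8 - 4*I (k(u, T) = (2 + (-6 + sqrt(-1 - 3)))*(-2) = (2 + (-6 + sqrt(-4)))*(-2) = (2 + (-6 + 2*I))*(-2) = (-4 + 2*I)*(-2) = 8 - 4*I)
k(13, (1 - 2)**2)*(-42 + (5 - 3*(-4))) = (8 - 4*I)*(-42 + (5 - 3*(-4))) = (8 - 4*I)*(-42 + (5 + 12)) = (8 - 4*I)*(-42 + 17) = (8 - 4*I)*(-25) = -200 + 100*I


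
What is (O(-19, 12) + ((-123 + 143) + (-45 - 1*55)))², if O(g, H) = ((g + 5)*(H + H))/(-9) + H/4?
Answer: 14161/9 ≈ 1573.4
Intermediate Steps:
O(g, H) = H/4 - 2*H*(5 + g)/9 (O(g, H) = ((5 + g)*(2*H))*(-⅑) + H*(¼) = (2*H*(5 + g))*(-⅑) + H/4 = -2*H*(5 + g)/9 + H/4 = H/4 - 2*H*(5 + g)/9)
(O(-19, 12) + ((-123 + 143) + (-45 - 1*55)))² = (-1/36*12*(31 + 8*(-19)) + ((-123 + 143) + (-45 - 1*55)))² = (-1/36*12*(31 - 152) + (20 + (-45 - 55)))² = (-1/36*12*(-121) + (20 - 100))² = (121/3 - 80)² = (-119/3)² = 14161/9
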